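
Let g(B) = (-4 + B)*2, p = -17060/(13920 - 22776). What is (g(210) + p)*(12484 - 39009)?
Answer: -24308385325/2214 ≈ -1.0979e+7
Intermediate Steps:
p = 4265/2214 (p = -17060/(-8856) = -17060*(-1/8856) = 4265/2214 ≈ 1.9264)
g(B) = -8 + 2*B
(g(210) + p)*(12484 - 39009) = ((-8 + 2*210) + 4265/2214)*(12484 - 39009) = ((-8 + 420) + 4265/2214)*(-26525) = (412 + 4265/2214)*(-26525) = (916433/2214)*(-26525) = -24308385325/2214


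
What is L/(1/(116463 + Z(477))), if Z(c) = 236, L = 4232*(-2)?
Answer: -987740336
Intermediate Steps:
L = -8464
L/(1/(116463 + Z(477))) = -8464/(1/(116463 + 236)) = -8464/(1/116699) = -8464/1/116699 = -8464*116699 = -987740336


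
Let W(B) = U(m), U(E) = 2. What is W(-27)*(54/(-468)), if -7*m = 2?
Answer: -3/13 ≈ -0.23077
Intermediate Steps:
m = -2/7 (m = -⅐*2 = -2/7 ≈ -0.28571)
W(B) = 2
W(-27)*(54/(-468)) = 2*(54/(-468)) = 2*(54*(-1/468)) = 2*(-3/26) = -3/13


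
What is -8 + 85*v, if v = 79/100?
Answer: 1183/20 ≈ 59.150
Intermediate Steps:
v = 79/100 (v = 79*(1/100) = 79/100 ≈ 0.79000)
-8 + 85*v = -8 + 85*(79/100) = -8 + 1343/20 = 1183/20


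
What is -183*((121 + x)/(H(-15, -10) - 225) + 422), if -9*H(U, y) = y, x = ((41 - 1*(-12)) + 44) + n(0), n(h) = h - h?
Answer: -155251344/2015 ≈ -77048.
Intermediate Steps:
n(h) = 0
x = 97 (x = ((41 - 1*(-12)) + 44) + 0 = ((41 + 12) + 44) + 0 = (53 + 44) + 0 = 97 + 0 = 97)
H(U, y) = -y/9
-183*((121 + x)/(H(-15, -10) - 225) + 422) = -183*((121 + 97)/(-1/9*(-10) - 225) + 422) = -183*(218/(10/9 - 225) + 422) = -183*(218/(-2015/9) + 422) = -183*(218*(-9/2015) + 422) = -183*(-1962/2015 + 422) = -183*848368/2015 = -155251344/2015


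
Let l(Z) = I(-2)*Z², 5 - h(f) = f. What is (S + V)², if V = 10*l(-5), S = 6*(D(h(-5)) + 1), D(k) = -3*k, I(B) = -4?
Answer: 1378276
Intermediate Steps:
h(f) = 5 - f
l(Z) = -4*Z²
S = -174 (S = 6*(-3*(5 - 1*(-5)) + 1) = 6*(-3*(5 + 5) + 1) = 6*(-3*10 + 1) = 6*(-30 + 1) = 6*(-29) = -174)
V = -1000 (V = 10*(-4*(-5)²) = 10*(-4*25) = 10*(-100) = -1000)
(S + V)² = (-174 - 1000)² = (-1174)² = 1378276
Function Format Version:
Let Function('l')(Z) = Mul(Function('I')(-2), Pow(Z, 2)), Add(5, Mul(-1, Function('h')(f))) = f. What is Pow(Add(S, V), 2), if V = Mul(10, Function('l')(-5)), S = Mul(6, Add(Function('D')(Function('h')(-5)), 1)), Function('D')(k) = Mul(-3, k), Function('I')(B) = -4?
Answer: 1378276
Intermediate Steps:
Function('h')(f) = Add(5, Mul(-1, f))
Function('l')(Z) = Mul(-4, Pow(Z, 2))
S = -174 (S = Mul(6, Add(Mul(-3, Add(5, Mul(-1, -5))), 1)) = Mul(6, Add(Mul(-3, Add(5, 5)), 1)) = Mul(6, Add(Mul(-3, 10), 1)) = Mul(6, Add(-30, 1)) = Mul(6, -29) = -174)
V = -1000 (V = Mul(10, Mul(-4, Pow(-5, 2))) = Mul(10, Mul(-4, 25)) = Mul(10, -100) = -1000)
Pow(Add(S, V), 2) = Pow(Add(-174, -1000), 2) = Pow(-1174, 2) = 1378276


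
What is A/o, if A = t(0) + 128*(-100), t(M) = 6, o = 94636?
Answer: -6397/47318 ≈ -0.13519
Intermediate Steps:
A = -12794 (A = 6 + 128*(-100) = 6 - 12800 = -12794)
A/o = -12794/94636 = -12794*1/94636 = -6397/47318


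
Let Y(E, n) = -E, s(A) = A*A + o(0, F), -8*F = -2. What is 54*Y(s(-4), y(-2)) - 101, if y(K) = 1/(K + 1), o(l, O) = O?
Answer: -1957/2 ≈ -978.50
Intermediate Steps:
F = ¼ (F = -⅛*(-2) = ¼ ≈ 0.25000)
y(K) = 1/(1 + K)
s(A) = ¼ + A² (s(A) = A*A + ¼ = A² + ¼ = ¼ + A²)
54*Y(s(-4), y(-2)) - 101 = 54*(-(¼ + (-4)²)) - 101 = 54*(-(¼ + 16)) - 101 = 54*(-1*65/4) - 101 = 54*(-65/4) - 101 = -1755/2 - 101 = -1957/2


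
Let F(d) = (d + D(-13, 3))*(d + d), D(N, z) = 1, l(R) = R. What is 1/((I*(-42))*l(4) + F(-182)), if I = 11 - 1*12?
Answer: 1/66052 ≈ 1.5140e-5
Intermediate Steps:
I = -1 (I = 11 - 12 = -1)
F(d) = 2*d*(1 + d) (F(d) = (d + 1)*(d + d) = (1 + d)*(2*d) = 2*d*(1 + d))
1/((I*(-42))*l(4) + F(-182)) = 1/(-1*(-42)*4 + 2*(-182)*(1 - 182)) = 1/(42*4 + 2*(-182)*(-181)) = 1/(168 + 65884) = 1/66052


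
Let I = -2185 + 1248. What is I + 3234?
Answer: 2297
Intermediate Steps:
I = -937
I + 3234 = -937 + 3234 = 2297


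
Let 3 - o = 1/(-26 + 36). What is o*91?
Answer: 2639/10 ≈ 263.90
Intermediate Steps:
o = 29/10 (o = 3 - 1/(-26 + 36) = 3 - 1/10 = 3 - 1*⅒ = 3 - ⅒ = 29/10 ≈ 2.9000)
o*91 = (29/10)*91 = 2639/10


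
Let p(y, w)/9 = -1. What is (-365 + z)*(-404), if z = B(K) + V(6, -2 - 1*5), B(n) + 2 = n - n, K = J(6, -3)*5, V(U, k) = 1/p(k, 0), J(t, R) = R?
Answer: 1334816/9 ≈ 1.4831e+5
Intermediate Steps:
p(y, w) = -9 (p(y, w) = 9*(-1) = -9)
V(U, k) = -1/9 (V(U, k) = 1/(-9) = 1*(-1/9) = -1/9)
K = -15 (K = -3*5 = -15)
B(n) = -2 (B(n) = -2 + (n - n) = -2 + 0 = -2)
z = -19/9 (z = -2 - 1/9 = -19/9 ≈ -2.1111)
(-365 + z)*(-404) = (-365 - 19/9)*(-404) = -3304/9*(-404) = 1334816/9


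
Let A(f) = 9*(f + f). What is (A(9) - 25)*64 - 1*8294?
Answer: 474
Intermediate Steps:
A(f) = 18*f (A(f) = 9*(2*f) = 18*f)
(A(9) - 25)*64 - 1*8294 = (18*9 - 25)*64 - 1*8294 = (162 - 25)*64 - 8294 = 137*64 - 8294 = 8768 - 8294 = 474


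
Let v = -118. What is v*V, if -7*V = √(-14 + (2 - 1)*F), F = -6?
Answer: 236*I*√5/7 ≈ 75.387*I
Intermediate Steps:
V = -2*I*√5/7 (V = -√(-14 + (2 - 1)*(-6))/7 = -√(-14 + 1*(-6))/7 = -√(-14 - 6)/7 = -2*I*√5/7 ≈ -0.63888*I)
v*V = -(-236)*I*√5/7 = 236*I*√5/7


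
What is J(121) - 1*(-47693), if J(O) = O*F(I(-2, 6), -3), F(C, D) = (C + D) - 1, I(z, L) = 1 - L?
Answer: 46604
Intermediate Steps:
F(C, D) = -1 + C + D
J(O) = -9*O (J(O) = O*(-1 + (1 - 1*6) - 3) = O*(-1 + (1 - 6) - 3) = O*(-1 - 5 - 3) = O*(-9) = -9*O)
J(121) - 1*(-47693) = -9*121 - 1*(-47693) = -1089 + 47693 = 46604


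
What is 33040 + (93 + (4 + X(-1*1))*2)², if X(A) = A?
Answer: 42841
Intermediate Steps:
33040 + (93 + (4 + X(-1*1))*2)² = 33040 + (93 + (4 - 1*1)*2)² = 33040 + (93 + (4 - 1)*2)² = 33040 + (93 + 3*2)² = 33040 + (93 + 6)² = 33040 + 99² = 33040 + 9801 = 42841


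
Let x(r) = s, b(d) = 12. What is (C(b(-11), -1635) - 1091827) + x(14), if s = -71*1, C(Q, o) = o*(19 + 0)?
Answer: -1122963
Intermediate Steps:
C(Q, o) = 19*o (C(Q, o) = o*19 = 19*o)
s = -71
x(r) = -71
(C(b(-11), -1635) - 1091827) + x(14) = (19*(-1635) - 1091827) - 71 = (-31065 - 1091827) - 71 = -1122892 - 71 = -1122963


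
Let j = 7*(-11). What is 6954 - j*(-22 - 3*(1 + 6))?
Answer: 3643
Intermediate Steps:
j = -77
6954 - j*(-22 - 3*(1 + 6)) = 6954 - (-77)*(-22 - 3*(1 + 6)) = 6954 - (-77)*(-22 - 3*7) = 6954 - (-77)*(-22 - 21) = 6954 - (-77)*(-43) = 6954 - 1*3311 = 6954 - 3311 = 3643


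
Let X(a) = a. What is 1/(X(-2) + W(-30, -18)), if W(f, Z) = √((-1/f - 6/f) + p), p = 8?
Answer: 60/127 + √7410/127 ≈ 1.1502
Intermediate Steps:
W(f, Z) = √(8 - 7/f) (W(f, Z) = √((-1/f - 6/f) + 8) = √(-7/f + 8) = √(8 - 7/f))
1/(X(-2) + W(-30, -18)) = 1/(-2 + √(8 - 7/(-30))) = 1/(-2 + √(8 - 7*(-1/30))) = 1/(-2 + √(8 + 7/30)) = 1/(-2 + √(247/30)) = 1/(-2 + √7410/30)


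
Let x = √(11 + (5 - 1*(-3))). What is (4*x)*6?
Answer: 24*√19 ≈ 104.61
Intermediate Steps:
x = √19 (x = √(11 + (5 + 3)) = √(11 + 8) = √19 ≈ 4.3589)
(4*x)*6 = (4*√19)*6 = 24*√19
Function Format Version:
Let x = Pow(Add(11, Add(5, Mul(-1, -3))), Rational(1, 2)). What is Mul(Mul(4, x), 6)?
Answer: Mul(24, Pow(19, Rational(1, 2))) ≈ 104.61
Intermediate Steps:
x = Pow(19, Rational(1, 2)) (x = Pow(Add(11, Add(5, 3)), Rational(1, 2)) = Pow(Add(11, 8), Rational(1, 2)) = Pow(19, Rational(1, 2)) ≈ 4.3589)
Mul(Mul(4, x), 6) = Mul(Mul(4, Pow(19, Rational(1, 2))), 6) = Mul(24, Pow(19, Rational(1, 2)))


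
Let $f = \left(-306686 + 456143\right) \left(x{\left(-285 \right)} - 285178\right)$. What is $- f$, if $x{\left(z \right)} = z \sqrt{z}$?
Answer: $42621848346 + 42595245 i \sqrt{285} \approx 4.2622 \cdot 10^{10} + 7.1909 \cdot 10^{8} i$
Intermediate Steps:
$x{\left(z \right)} = z^{\frac{3}{2}}$
$f = -42621848346 - 42595245 i \sqrt{285}$ ($f = \left(-306686 + 456143\right) \left(\left(-285\right)^{\frac{3}{2}} - 285178\right) = 149457 \left(- 285 i \sqrt{285} - 285178\right) = 149457 \left(-285178 - 285 i \sqrt{285}\right) = -42621848346 - 42595245 i \sqrt{285} \approx -4.2622 \cdot 10^{10} - 7.1909 \cdot 10^{8} i$)
$- f = - (-42621848346 - 42595245 i \sqrt{285}) = 42621848346 + 42595245 i \sqrt{285}$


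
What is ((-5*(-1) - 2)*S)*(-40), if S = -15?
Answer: 1800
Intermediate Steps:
((-5*(-1) - 2)*S)*(-40) = ((-5*(-1) - 2)*(-15))*(-40) = ((5 - 2)*(-15))*(-40) = (3*(-15))*(-40) = -45*(-40) = 1800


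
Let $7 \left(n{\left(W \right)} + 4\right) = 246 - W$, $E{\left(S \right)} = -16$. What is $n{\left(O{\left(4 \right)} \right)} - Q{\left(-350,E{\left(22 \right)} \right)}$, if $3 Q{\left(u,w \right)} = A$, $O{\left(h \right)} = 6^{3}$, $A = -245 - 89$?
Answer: $\frac{2344}{21} \approx 111.62$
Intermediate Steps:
$A = -334$ ($A = -245 - 89 = -334$)
$O{\left(h \right)} = 216$
$n{\left(W \right)} = \frac{218}{7} - \frac{W}{7}$ ($n{\left(W \right)} = -4 + \frac{246 - W}{7} = -4 - \left(- \frac{246}{7} + \frac{W}{7}\right) = \frac{218}{7} - \frac{W}{7}$)
$Q{\left(u,w \right)} = - \frac{334}{3}$ ($Q{\left(u,w \right)} = \frac{1}{3} \left(-334\right) = - \frac{334}{3}$)
$n{\left(O{\left(4 \right)} \right)} - Q{\left(-350,E{\left(22 \right)} \right)} = \left(\frac{218}{7} - \frac{216}{7}\right) - - \frac{334}{3} = \left(\frac{218}{7} - \frac{216}{7}\right) + \frac{334}{3} = \frac{2}{7} + \frac{334}{3} = \frac{2344}{21}$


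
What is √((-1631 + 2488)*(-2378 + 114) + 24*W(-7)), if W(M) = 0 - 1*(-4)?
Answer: 2*I*√485038 ≈ 1392.9*I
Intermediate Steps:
W(M) = 4 (W(M) = 0 + 4 = 4)
√((-1631 + 2488)*(-2378 + 114) + 24*W(-7)) = √((-1631 + 2488)*(-2378 + 114) + 24*4) = √(857*(-2264) + 96) = √(-1940248 + 96) = √(-1940152) = 2*I*√485038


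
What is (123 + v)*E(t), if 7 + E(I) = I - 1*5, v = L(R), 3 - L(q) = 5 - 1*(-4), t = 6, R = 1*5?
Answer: -702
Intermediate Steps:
R = 5
L(q) = -6 (L(q) = 3 - (5 - 1*(-4)) = 3 - (5 + 4) = 3 - 1*9 = 3 - 9 = -6)
v = -6
E(I) = -12 + I (E(I) = -7 + (I - 1*5) = -7 + (I - 5) = -7 + (-5 + I) = -12 + I)
(123 + v)*E(t) = (123 - 6)*(-12 + 6) = 117*(-6) = -702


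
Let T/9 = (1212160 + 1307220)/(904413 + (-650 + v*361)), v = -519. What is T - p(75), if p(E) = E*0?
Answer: 5668605/179101 ≈ 31.650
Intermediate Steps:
p(E) = 0
T = 5668605/179101 (T = 9*((1212160 + 1307220)/(904413 + (-650 - 519*361))) = 9*(2519380/(904413 + (-650 - 187359))) = 9*(2519380/(904413 - 188009)) = 9*(2519380/716404) = 9*(2519380*(1/716404)) = 9*(629845/179101) = 5668605/179101 ≈ 31.650)
T - p(75) = 5668605/179101 - 1*0 = 5668605/179101 + 0 = 5668605/179101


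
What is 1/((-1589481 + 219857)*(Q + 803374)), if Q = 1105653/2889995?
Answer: -2889995/3179921712603967592 ≈ -9.0883e-13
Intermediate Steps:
Q = 1105653/2889995 (Q = 1105653*(1/2889995) = 1105653/2889995 ≈ 0.38258)
1/((-1589481 + 219857)*(Q + 803374)) = 1/((-1589481 + 219857)*(1105653/2889995 + 803374)) = 1/(-1369624*2321747948783/2889995) = 1/(-3179921712603967592/2889995) = -2889995/3179921712603967592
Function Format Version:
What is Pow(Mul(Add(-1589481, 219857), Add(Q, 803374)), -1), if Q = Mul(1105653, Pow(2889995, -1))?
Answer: Rational(-2889995, 3179921712603967592) ≈ -9.0883e-13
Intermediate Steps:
Q = Rational(1105653, 2889995) (Q = Mul(1105653, Rational(1, 2889995)) = Rational(1105653, 2889995) ≈ 0.38258)
Pow(Mul(Add(-1589481, 219857), Add(Q, 803374)), -1) = Pow(Mul(Add(-1589481, 219857), Add(Rational(1105653, 2889995), 803374)), -1) = Pow(Mul(-1369624, Rational(2321747948783, 2889995)), -1) = Pow(Rational(-3179921712603967592, 2889995), -1) = Rational(-2889995, 3179921712603967592)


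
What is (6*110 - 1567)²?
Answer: 822649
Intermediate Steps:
(6*110 - 1567)² = (660 - 1567)² = (-907)² = 822649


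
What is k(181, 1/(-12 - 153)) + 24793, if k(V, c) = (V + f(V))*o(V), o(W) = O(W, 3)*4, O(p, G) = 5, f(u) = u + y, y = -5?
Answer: 31933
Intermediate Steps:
f(u) = -5 + u (f(u) = u - 5 = -5 + u)
o(W) = 20 (o(W) = 5*4 = 20)
k(V, c) = -100 + 40*V (k(V, c) = (V + (-5 + V))*20 = (-5 + 2*V)*20 = -100 + 40*V)
k(181, 1/(-12 - 153)) + 24793 = (-100 + 40*181) + 24793 = (-100 + 7240) + 24793 = 7140 + 24793 = 31933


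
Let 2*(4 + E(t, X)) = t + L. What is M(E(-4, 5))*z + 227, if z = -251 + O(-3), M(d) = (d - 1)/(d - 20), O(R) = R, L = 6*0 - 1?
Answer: 8221/53 ≈ 155.11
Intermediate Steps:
L = -1 (L = 0 - 1 = -1)
E(t, X) = -9/2 + t/2 (E(t, X) = -4 + (t - 1)/2 = -4 + (-1 + t)/2 = -4 + (-1/2 + t/2) = -9/2 + t/2)
M(d) = (-1 + d)/(-20 + d)
z = -254 (z = -251 - 3 = -254)
M(E(-4, 5))*z + 227 = ((-1 + (-9/2 + (1/2)*(-4)))/(-20 + (-9/2 + (1/2)*(-4))))*(-254) + 227 = ((-1 + (-9/2 - 2))/(-20 + (-9/2 - 2)))*(-254) + 227 = ((-1 - 13/2)/(-20 - 13/2))*(-254) + 227 = (-15/2/(-53/2))*(-254) + 227 = -2/53*(-15/2)*(-254) + 227 = (15/53)*(-254) + 227 = -3810/53 + 227 = 8221/53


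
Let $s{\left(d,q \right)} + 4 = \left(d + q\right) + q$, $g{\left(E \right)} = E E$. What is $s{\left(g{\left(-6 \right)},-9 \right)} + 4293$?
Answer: $4307$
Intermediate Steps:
$g{\left(E \right)} = E^{2}$
$s{\left(d,q \right)} = -4 + d + 2 q$ ($s{\left(d,q \right)} = -4 + \left(\left(d + q\right) + q\right) = -4 + \left(d + 2 q\right) = -4 + d + 2 q$)
$s{\left(g{\left(-6 \right)},-9 \right)} + 4293 = \left(-4 + \left(-6\right)^{2} + 2 \left(-9\right)\right) + 4293 = \left(-4 + 36 - 18\right) + 4293 = 14 + 4293 = 4307$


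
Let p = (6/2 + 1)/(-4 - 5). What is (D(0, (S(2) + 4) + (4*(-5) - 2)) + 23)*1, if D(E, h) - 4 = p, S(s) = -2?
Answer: 239/9 ≈ 26.556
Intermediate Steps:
p = -4/9 (p = (6*(½) + 1)/(-9) = (3 + 1)*(-⅑) = 4*(-⅑) = -4/9 ≈ -0.44444)
D(E, h) = 32/9 (D(E, h) = 4 - 4/9 = 32/9)
(D(0, (S(2) + 4) + (4*(-5) - 2)) + 23)*1 = (32/9 + 23)*1 = (239/9)*1 = 239/9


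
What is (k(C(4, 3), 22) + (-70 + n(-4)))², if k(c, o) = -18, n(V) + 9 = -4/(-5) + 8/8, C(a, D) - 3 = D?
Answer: 226576/25 ≈ 9063.0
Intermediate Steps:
C(a, D) = 3 + D
n(V) = -36/5 (n(V) = -9 + (-4/(-5) + 8/8) = -9 + (-4*(-⅕) + 8*(⅛)) = -9 + (⅘ + 1) = -9 + 9/5 = -36/5)
(k(C(4, 3), 22) + (-70 + n(-4)))² = (-18 + (-70 - 36/5))² = (-18 - 386/5)² = (-476/5)² = 226576/25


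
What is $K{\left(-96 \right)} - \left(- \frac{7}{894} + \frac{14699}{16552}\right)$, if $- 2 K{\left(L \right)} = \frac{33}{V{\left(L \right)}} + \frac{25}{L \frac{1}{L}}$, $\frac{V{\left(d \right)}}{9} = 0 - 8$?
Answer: $- \frac{64867517}{4932496} \approx -13.151$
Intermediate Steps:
$V{\left(d \right)} = -72$ ($V{\left(d \right)} = 9 \left(0 - 8\right) = 9 \left(-8\right) = -72$)
$K{\left(L \right)} = - \frac{589}{48}$ ($K{\left(L \right)} = - \frac{\frac{33}{-72} + \frac{25}{L \frac{1}{L}}}{2} = - \frac{33 \left(- \frac{1}{72}\right) + \frac{25}{1}}{2} = - \frac{- \frac{11}{24} + 25 \cdot 1}{2} = - \frac{- \frac{11}{24} + 25}{2} = \left(- \frac{1}{2}\right) \frac{589}{24} = - \frac{589}{48}$)
$K{\left(-96 \right)} - \left(- \frac{7}{894} + \frac{14699}{16552}\right) = - \frac{589}{48} - \left(- \frac{7}{894} + \frac{14699}{16552}\right) = - \frac{589}{48} - \frac{6512521}{7398744} = - \frac{64867517}{4932496}$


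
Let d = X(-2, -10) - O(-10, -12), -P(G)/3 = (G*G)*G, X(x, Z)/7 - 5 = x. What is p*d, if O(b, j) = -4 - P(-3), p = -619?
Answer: -65614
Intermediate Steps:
X(x, Z) = 35 + 7*x
P(G) = -3*G³ (P(G) = -3*G*G*G = -3*G²*G = -3*G³)
O(b, j) = -85 (O(b, j) = -4 - (-3)*(-3)³ = -4 - (-3)*(-27) = -4 - 1*81 = -4 - 81 = -85)
d = 106 (d = (35 + 7*(-2)) - 1*(-85) = (35 - 14) + 85 = 21 + 85 = 106)
p*d = -619*106 = -65614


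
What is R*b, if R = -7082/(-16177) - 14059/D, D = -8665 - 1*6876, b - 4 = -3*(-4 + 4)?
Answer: 1349975220/251406757 ≈ 5.3697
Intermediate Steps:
b = 4 (b = 4 - 3*(-4 + 4) = 4 - 3*0 = 4 + 0 = 4)
D = -15541 (D = -8665 - 6876 = -15541)
R = 337493805/251406757 (R = -7082/(-16177) - 14059/(-15541) = -7082*(-1/16177) - 14059*(-1/15541) = 7082/16177 + 14059/15541 = 337493805/251406757 ≈ 1.3424)
R*b = (337493805/251406757)*4 = 1349975220/251406757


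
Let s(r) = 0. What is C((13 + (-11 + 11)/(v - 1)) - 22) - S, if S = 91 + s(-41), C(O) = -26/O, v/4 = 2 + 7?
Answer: -793/9 ≈ -88.111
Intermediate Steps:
v = 36 (v = 4*(2 + 7) = 4*9 = 36)
S = 91 (S = 91 + 0 = 91)
C((13 + (-11 + 11)/(v - 1)) - 22) - S = -26/((13 + (-11 + 11)/(36 - 1)) - 22) - 1*91 = -26/((13 + 0/35) - 22) - 91 = -26/((13 + 0*(1/35)) - 22) - 91 = -26/((13 + 0) - 22) - 91 = -26/(13 - 22) - 91 = -26/(-9) - 91 = -26*(-1/9) - 91 = 26/9 - 91 = -793/9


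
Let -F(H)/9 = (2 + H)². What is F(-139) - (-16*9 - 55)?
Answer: -168722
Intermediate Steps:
F(H) = -9*(2 + H)²
F(-139) - (-16*9 - 55) = -9*(2 - 139)² - (-16*9 - 55) = -9*(-137)² - (-144 - 55) = -9*18769 - 1*(-199) = -168921 + 199 = -168722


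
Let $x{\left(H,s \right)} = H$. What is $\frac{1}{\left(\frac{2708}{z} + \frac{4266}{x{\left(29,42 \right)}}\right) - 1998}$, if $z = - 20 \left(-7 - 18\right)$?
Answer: $- \frac{3625}{6689867} \approx -0.00054186$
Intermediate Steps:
$z = 500$ ($z = \left(-20\right) \left(-25\right) = 500$)
$\frac{1}{\left(\frac{2708}{z} + \frac{4266}{x{\left(29,42 \right)}}\right) - 1998} = \frac{1}{\left(\frac{2708}{500} + \frac{4266}{29}\right) - 1998} = \frac{1}{\left(2708 \cdot \frac{1}{500} + 4266 \cdot \frac{1}{29}\right) - 1998} = \frac{1}{\left(\frac{677}{125} + \frac{4266}{29}\right) - 1998} = \frac{1}{\frac{552883}{3625} - 1998} = \frac{1}{- \frac{6689867}{3625}} = - \frac{3625}{6689867}$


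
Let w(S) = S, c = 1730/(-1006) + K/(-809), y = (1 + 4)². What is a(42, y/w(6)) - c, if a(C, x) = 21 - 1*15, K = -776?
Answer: 2751019/406927 ≈ 6.7605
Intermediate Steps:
y = 25 (y = 5² = 25)
c = -309457/406927 (c = 1730/(-1006) - 776/(-809) = 1730*(-1/1006) - 776*(-1/809) = -865/503 + 776/809 = -309457/406927 ≈ -0.76047)
a(C, x) = 6 (a(C, x) = 21 - 15 = 6)
a(42, y/w(6)) - c = 6 - 1*(-309457/406927) = 6 + 309457/406927 = 2751019/406927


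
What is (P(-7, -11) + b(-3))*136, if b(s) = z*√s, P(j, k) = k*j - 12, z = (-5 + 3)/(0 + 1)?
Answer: 8840 - 272*I*√3 ≈ 8840.0 - 471.12*I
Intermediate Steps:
z = -2 (z = -2/1 = -2*1 = -2)
P(j, k) = -12 + j*k (P(j, k) = j*k - 12 = -12 + j*k)
b(s) = -2*√s
(P(-7, -11) + b(-3))*136 = ((-12 - 7*(-11)) - 2*I*√3)*136 = ((-12 + 77) - 2*I*√3)*136 = (65 - 2*I*√3)*136 = 8840 - 272*I*√3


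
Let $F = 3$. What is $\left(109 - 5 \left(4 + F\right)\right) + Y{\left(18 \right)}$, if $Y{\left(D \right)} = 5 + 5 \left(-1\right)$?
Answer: $74$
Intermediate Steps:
$Y{\left(D \right)} = 0$ ($Y{\left(D \right)} = 5 - 5 = 0$)
$\left(109 - 5 \left(4 + F\right)\right) + Y{\left(18 \right)} = \left(109 - 5 \left(4 + 3\right)\right) + 0 = \left(109 - 35\right) + 0 = 74 + 0 = 74$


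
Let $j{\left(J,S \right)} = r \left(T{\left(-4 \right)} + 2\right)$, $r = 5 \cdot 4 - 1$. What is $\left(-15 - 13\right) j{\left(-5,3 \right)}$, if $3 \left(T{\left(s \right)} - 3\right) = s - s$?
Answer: $-2660$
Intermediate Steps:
$T{\left(s \right)} = 3$ ($T{\left(s \right)} = 3 + \frac{s - s}{3} = 3 + \frac{1}{3} \cdot 0 = 3 + 0 = 3$)
$r = 19$ ($r = 20 - 1 = 19$)
$j{\left(J,S \right)} = 95$ ($j{\left(J,S \right)} = 19 \left(3 + 2\right) = 19 \cdot 5 = 95$)
$\left(-15 - 13\right) j{\left(-5,3 \right)} = \left(-15 - 13\right) 95 = \left(-28\right) 95 = -2660$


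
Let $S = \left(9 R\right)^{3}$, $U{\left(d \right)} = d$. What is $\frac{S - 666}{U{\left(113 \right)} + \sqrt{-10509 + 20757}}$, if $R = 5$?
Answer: $\frac{10221867}{2521} - \frac{180918 \sqrt{2562}}{2521} \approx 422.25$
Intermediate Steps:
$S = 91125$ ($S = \left(9 \cdot 5\right)^{3} = 45^{3} = 91125$)
$\frac{S - 666}{U{\left(113 \right)} + \sqrt{-10509 + 20757}} = \frac{91125 - 666}{113 + \sqrt{-10509 + 20757}} = \frac{90459}{113 + \sqrt{10248}} = \frac{90459}{113 + 2 \sqrt{2562}}$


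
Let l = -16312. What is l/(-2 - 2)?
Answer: 4078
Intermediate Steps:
l/(-2 - 2) = -16312/(-2 - 2) = -16312/(-4) = -16312*(-¼) = 4078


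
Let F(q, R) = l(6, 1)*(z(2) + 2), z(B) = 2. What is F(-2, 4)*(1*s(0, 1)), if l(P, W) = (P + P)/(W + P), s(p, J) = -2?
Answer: -96/7 ≈ -13.714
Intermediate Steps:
l(P, W) = 2*P/(P + W) (l(P, W) = (2*P)/(P + W) = 2*P/(P + W))
F(q, R) = 48/7 (F(q, R) = (2*6/(6 + 1))*(2 + 2) = (2*6/7)*4 = (2*6*(1/7))*4 = (12/7)*4 = 48/7)
F(-2, 4)*(1*s(0, 1)) = 48*(1*(-2))/7 = (48/7)*(-2) = -96/7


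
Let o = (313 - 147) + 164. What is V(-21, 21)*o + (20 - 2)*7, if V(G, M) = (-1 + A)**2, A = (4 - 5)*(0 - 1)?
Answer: 126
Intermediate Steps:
A = 1 (A = -1*(-1) = 1)
o = 330 (o = 166 + 164 = 330)
V(G, M) = 0 (V(G, M) = (-1 + 1)**2 = 0**2 = 0)
V(-21, 21)*o + (20 - 2)*7 = 0*330 + (20 - 2)*7 = 0 + 18*7 = 0 + 126 = 126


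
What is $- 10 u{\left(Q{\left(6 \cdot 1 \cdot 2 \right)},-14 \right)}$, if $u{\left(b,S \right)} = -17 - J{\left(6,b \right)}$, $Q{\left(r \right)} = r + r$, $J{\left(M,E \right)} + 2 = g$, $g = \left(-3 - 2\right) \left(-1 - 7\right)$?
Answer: $550$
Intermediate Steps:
$g = 40$ ($g = - 5 \left(-1 - 7\right) = \left(-5\right) \left(-8\right) = 40$)
$J{\left(M,E \right)} = 38$ ($J{\left(M,E \right)} = -2 + 40 = 38$)
$Q{\left(r \right)} = 2 r$
$u{\left(b,S \right)} = -55$ ($u{\left(b,S \right)} = -17 - 38 = -55$)
$- 10 u{\left(Q{\left(6 \cdot 1 \cdot 2 \right)},-14 \right)} = \left(-10\right) \left(-55\right) = 550$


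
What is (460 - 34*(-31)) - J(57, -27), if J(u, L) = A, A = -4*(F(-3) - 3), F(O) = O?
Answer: 1490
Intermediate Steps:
A = 24 (A = -4*(-3 - 3) = -4*(-6) = 24)
J(u, L) = 24
(460 - 34*(-31)) - J(57, -27) = (460 - 34*(-31)) - 1*24 = (460 - 1*(-1054)) - 24 = (460 + 1054) - 24 = 1514 - 24 = 1490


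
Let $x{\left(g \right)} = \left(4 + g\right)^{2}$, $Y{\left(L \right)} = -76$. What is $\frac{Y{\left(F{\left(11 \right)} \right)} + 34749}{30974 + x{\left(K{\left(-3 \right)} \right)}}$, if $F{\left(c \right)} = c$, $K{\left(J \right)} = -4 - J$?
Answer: $\frac{34673}{30983} \approx 1.1191$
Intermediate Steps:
$\frac{Y{\left(F{\left(11 \right)} \right)} + 34749}{30974 + x{\left(K{\left(-3 \right)} \right)}} = \frac{-76 + 34749}{30974 + \left(4 - 1\right)^{2}} = \frac{34673}{30974 + \left(4 + \left(-4 + 3\right)\right)^{2}} = \frac{34673}{30974 + \left(4 - 1\right)^{2}} = \frac{34673}{30974 + 3^{2}} = \frac{34673}{30974 + 9} = \frac{34673}{30983}$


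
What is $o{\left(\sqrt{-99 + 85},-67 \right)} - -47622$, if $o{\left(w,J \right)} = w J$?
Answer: $47622 - 67 i \sqrt{14} \approx 47622.0 - 250.69 i$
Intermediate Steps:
$o{\left(w,J \right)} = J w$
$o{\left(\sqrt{-99 + 85},-67 \right)} - -47622 = - 67 \sqrt{-99 + 85} - -47622 = - 67 \sqrt{-14} + 47622 = - 67 i \sqrt{14} + 47622 = 47622 - 67 i \sqrt{14}$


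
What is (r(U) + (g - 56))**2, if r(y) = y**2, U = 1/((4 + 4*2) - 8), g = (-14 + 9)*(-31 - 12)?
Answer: 6477025/256 ≈ 25301.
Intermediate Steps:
g = 215 (g = -5*(-43) = 215)
U = 1/4 (U = 1/((4 + 8) - 8) = 1/(12 - 8) = 1/4 ≈ 0.25000)
(r(U) + (g - 56))**2 = ((1/4)**2 + (215 - 56))**2 = (1/16 + 159)**2 = (2545/16)**2 = 6477025/256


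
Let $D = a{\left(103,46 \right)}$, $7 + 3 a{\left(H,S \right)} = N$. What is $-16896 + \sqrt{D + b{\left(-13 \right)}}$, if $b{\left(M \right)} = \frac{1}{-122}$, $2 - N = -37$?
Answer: $-16896 + \frac{\sqrt{1427766}}{366} \approx -16893.0$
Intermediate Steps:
$N = 39$ ($N = 2 - -37 = 2 + 37 = 39$)
$a{\left(H,S \right)} = \frac{32}{3}$ ($a{\left(H,S \right)} = - \frac{7}{3} + \frac{1}{3} \cdot 39 = - \frac{7}{3} + 13 = \frac{32}{3}$)
$b{\left(M \right)} = - \frac{1}{122}$
$D = \frac{32}{3} \approx 10.667$
$-16896 + \sqrt{D + b{\left(-13 \right)}} = -16896 + \sqrt{\frac{32}{3} - \frac{1}{122}} = -16896 + \sqrt{\frac{3901}{366}} = -16896 + \frac{\sqrt{1427766}}{366}$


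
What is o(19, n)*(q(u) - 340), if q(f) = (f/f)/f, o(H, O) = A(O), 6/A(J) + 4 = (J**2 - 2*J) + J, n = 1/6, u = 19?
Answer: 1395144/2831 ≈ 492.81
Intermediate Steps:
n = 1/6 ≈ 0.16667
A(J) = 6/(-4 + J**2 - J) (A(J) = 6/(-4 + ((J**2 - 2*J) + J)) = 6/(-4 + (J**2 - J)) = 6/(-4 + J**2 - J))
o(H, O) = 6/(-4 + O**2 - O)
q(f) = 1/f
o(19, n)*(q(u) - 340) = (6/(-4 + (1/6)**2 - 1*1/6))*(1/19 - 340) = (6/(-4 + 1/36 - 1/6))*(1/19 - 340) = (6/(-149/36))*(-6459/19) = (6*(-36/149))*(-6459/19) = -216/149*(-6459/19) = 1395144/2831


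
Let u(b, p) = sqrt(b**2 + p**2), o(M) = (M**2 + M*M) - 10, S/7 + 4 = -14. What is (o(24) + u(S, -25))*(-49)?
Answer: -55958 - 49*sqrt(16501) ≈ -62252.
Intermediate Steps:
S = -126 (S = -28 + 7*(-14) = -28 - 98 = -126)
o(M) = -10 + 2*M**2 (o(M) = (M**2 + M**2) - 10 = 2*M**2 - 10 = -10 + 2*M**2)
(o(24) + u(S, -25))*(-49) = ((-10 + 2*24**2) + sqrt((-126)**2 + (-25)**2))*(-49) = ((-10 + 2*576) + sqrt(15876 + 625))*(-49) = ((-10 + 1152) + sqrt(16501))*(-49) = (1142 + sqrt(16501))*(-49) = -55958 - 49*sqrt(16501)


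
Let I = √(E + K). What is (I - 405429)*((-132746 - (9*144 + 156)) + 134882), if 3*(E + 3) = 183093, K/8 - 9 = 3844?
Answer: -277313436 + 1368*√22963 ≈ -2.7711e+8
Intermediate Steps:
K = 30824 (K = 72 + 8*3844 = 72 + 30752 = 30824)
E = 61028 (E = -3 + (⅓)*183093 = -3 + 61031 = 61028)
I = 2*√22963 (I = √(61028 + 30824) = √91852 = 2*√22963 ≈ 303.07)
(I - 405429)*((-132746 - (9*144 + 156)) + 134882) = (2*√22963 - 405429)*((-132746 - (9*144 + 156)) + 134882) = (-405429 + 2*√22963)*((-132746 - (1296 + 156)) + 134882) = (-405429 + 2*√22963)*((-132746 - 1*1452) + 134882) = (-405429 + 2*√22963)*((-132746 - 1452) + 134882) = (-405429 + 2*√22963)*(-134198 + 134882) = (-405429 + 2*√22963)*684 = -277313436 + 1368*√22963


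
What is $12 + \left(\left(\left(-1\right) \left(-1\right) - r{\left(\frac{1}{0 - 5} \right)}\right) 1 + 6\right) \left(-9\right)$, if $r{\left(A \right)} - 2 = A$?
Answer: $- \frac{174}{5} \approx -34.8$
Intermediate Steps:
$r{\left(A \right)} = 2 + A$
$12 + \left(\left(\left(-1\right) \left(-1\right) - r{\left(\frac{1}{0 - 5} \right)}\right) 1 + 6\right) \left(-9\right) = 12 + \left(\left(\left(-1\right) \left(-1\right) - \left(2 + \frac{1}{0 - 5}\right)\right) 1 + 6\right) \left(-9\right) = 12 + \left(\left(1 - \left(2 + \frac{1}{-5}\right)\right) 1 + 6\right) \left(-9\right) = 12 + \left(\left(1 - \left(2 - \frac{1}{5}\right)\right) 1 + 6\right) \left(-9\right) = 12 + \left(\left(1 - \frac{9}{5}\right) 1 + 6\right) \left(-9\right) = 12 + \left(\left(- \frac{4}{5}\right) 1 + 6\right) \left(-9\right) = 12 + \left(- \frac{4}{5} + 6\right) \left(-9\right) = 12 + \frac{26}{5} \left(-9\right) = 12 - \frac{234}{5} = - \frac{174}{5}$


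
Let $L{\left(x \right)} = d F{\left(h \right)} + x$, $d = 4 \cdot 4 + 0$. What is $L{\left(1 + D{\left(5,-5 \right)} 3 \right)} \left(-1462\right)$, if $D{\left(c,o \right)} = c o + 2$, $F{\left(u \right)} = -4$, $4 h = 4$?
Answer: $192984$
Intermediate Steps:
$h = 1$ ($h = \frac{1}{4} \cdot 4 = 1$)
$D{\left(c,o \right)} = 2 + c o$
$d = 16$ ($d = 16 + 0 = 16$)
$L{\left(x \right)} = -64 + x$ ($L{\left(x \right)} = 16 \left(-4\right) + x = -64 + x$)
$L{\left(1 + D{\left(5,-5 \right)} 3 \right)} \left(-1462\right) = \left(-64 + \left(1 + \left(2 + 5 \left(-5\right)\right) 3\right)\right) \left(-1462\right) = \left(-64 + \left(1 + \left(2 - 25\right) 3\right)\right) \left(-1462\right) = \left(-64 + \left(1 - 69\right)\right) \left(-1462\right) = \left(-64 - 68\right) \left(-1462\right) = \left(-132\right) \left(-1462\right) = 192984$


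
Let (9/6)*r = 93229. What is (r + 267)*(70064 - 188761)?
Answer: -22227081523/3 ≈ -7.4090e+9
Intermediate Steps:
r = 186458/3 (r = (2/3)*93229 = 186458/3 ≈ 62153.)
(r + 267)*(70064 - 188761) = (186458/3 + 267)*(70064 - 188761) = (187259/3)*(-118697) = -22227081523/3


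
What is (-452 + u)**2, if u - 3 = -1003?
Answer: 2108304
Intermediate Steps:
u = -1000 (u = 3 - 1003 = -1000)
(-452 + u)**2 = (-452 - 1000)**2 = (-1452)**2 = 2108304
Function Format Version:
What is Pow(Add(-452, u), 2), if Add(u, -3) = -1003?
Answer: 2108304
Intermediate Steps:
u = -1000 (u = Add(3, -1003) = -1000)
Pow(Add(-452, u), 2) = Pow(Add(-452, -1000), 2) = Pow(-1452, 2) = 2108304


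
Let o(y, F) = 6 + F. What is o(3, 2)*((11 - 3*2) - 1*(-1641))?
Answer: 13168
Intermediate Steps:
o(3, 2)*((11 - 3*2) - 1*(-1641)) = (6 + 2)*((11 - 3*2) - 1*(-1641)) = 8*((11 - 6) + 1641) = 8*(5 + 1641) = 8*1646 = 13168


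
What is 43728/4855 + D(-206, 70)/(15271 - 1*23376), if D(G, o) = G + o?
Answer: 71015144/7869955 ≈ 9.0236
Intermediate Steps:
43728/4855 + D(-206, 70)/(15271 - 1*23376) = 43728/4855 + (-206 + 70)/(15271 - 1*23376) = 43728*(1/4855) - 136/(15271 - 23376) = 43728/4855 - 136/(-8105) = 43728/4855 - 136*(-1/8105) = 43728/4855 + 136/8105 = 71015144/7869955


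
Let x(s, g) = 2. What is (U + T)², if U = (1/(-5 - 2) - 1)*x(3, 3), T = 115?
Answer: 622521/49 ≈ 12705.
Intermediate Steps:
U = -16/7 (U = (1/(-5 - 2) - 1)*2 = (1/(-7) - 1)*2 = (-⅐ - 1)*2 = -8/7*2 = -16/7 ≈ -2.2857)
(U + T)² = (-16/7 + 115)² = (789/7)² = 622521/49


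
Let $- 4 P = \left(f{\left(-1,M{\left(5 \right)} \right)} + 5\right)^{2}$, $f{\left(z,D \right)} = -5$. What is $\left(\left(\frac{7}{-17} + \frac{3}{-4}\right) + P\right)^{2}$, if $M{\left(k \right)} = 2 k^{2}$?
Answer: $\frac{6241}{4624} \approx 1.3497$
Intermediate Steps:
$P = 0$ ($P = - \frac{\left(-5 + 5\right)^{2}}{4} = - \frac{0^{2}}{4} = \left(- \frac{1}{4}\right) 0 = 0$)
$\left(\left(\frac{7}{-17} + \frac{3}{-4}\right) + P\right)^{2} = \left(\left(\frac{7}{-17} + \frac{3}{-4}\right) + 0\right)^{2} = \left(\left(7 \left(- \frac{1}{17}\right) + 3 \left(- \frac{1}{4}\right)\right) + 0\right)^{2} = \left(\left(- \frac{7}{17} - \frac{3}{4}\right) + 0\right)^{2} = \left(- \frac{79}{68} + 0\right)^{2} = \left(- \frac{79}{68}\right)^{2} = \frac{6241}{4624}$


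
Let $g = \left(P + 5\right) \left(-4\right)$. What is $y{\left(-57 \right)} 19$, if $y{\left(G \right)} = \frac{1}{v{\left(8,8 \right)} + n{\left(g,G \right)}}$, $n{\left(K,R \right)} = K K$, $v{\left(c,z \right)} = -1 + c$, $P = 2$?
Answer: $\frac{19}{791} \approx 0.02402$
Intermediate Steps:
$g = -28$ ($g = \left(2 + 5\right) \left(-4\right) = 7 \left(-4\right) = -28$)
$n{\left(K,R \right)} = K^{2}$
$y{\left(G \right)} = \frac{1}{791}$ ($y{\left(G \right)} = \frac{1}{\left(-1 + 8\right) + \left(-28\right)^{2}} = \frac{1}{7 + 784} = \frac{1}{791}$)
$y{\left(-57 \right)} 19 = \frac{1}{791} \cdot 19 = \frac{19}{791}$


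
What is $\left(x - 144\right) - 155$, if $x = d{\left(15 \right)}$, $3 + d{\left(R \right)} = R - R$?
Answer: $-302$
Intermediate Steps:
$d{\left(R \right)} = -3$ ($d{\left(R \right)} = -3 + \left(R - R\right) = -3 + 0 = -3$)
$x = -3$
$\left(x - 144\right) - 155 = \left(-3 - 144\right) - 155 = -147 - 155 = -302$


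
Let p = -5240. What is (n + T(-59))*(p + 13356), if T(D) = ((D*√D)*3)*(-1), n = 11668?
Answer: 94697488 + 1436532*I*√59 ≈ 9.4697e+7 + 1.1034e+7*I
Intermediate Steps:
T(D) = -3*D^(3/2) (T(D) = (D^(3/2)*3)*(-1) = (3*D^(3/2))*(-1) = -3*D^(3/2))
(n + T(-59))*(p + 13356) = (11668 - (-177)*I*√59)*(-5240 + 13356) = (11668 - (-177)*I*√59)*8116 = (11668 + 177*I*√59)*8116 = 94697488 + 1436532*I*√59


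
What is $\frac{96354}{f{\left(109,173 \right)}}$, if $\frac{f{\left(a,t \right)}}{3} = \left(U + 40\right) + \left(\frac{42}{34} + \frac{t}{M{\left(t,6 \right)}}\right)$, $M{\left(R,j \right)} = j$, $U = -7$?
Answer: $\frac{3276036}{6433} \approx 509.25$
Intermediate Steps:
$f{\left(a,t \right)} = \frac{1746}{17} + \frac{t}{2}$ ($f{\left(a,t \right)} = 3 \left(\left(-7 + 40\right) + \left(\frac{42}{34} + \frac{t}{6}\right)\right) = 3 \left(33 + \left(42 \cdot \frac{1}{34} + t \frac{1}{6}\right)\right) = 3 \left(33 + \left(\frac{21}{17} + \frac{t}{6}\right)\right) = 3 \left(\frac{582}{17} + \frac{t}{6}\right) = \frac{1746}{17} + \frac{t}{2}$)
$\frac{96354}{f{\left(109,173 \right)}} = \frac{96354}{\frac{1746}{17} + \frac{1}{2} \cdot 173} = \frac{96354}{\frac{1746}{17} + \frac{173}{2}} = \frac{96354}{\frac{6433}{34}} = 96354 \cdot \frac{34}{6433} = \frac{3276036}{6433}$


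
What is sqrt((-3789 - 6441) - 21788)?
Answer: I*sqrt(32018) ≈ 178.94*I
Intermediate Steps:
sqrt((-3789 - 6441) - 21788) = sqrt(-10230 - 21788) = sqrt(-32018) = I*sqrt(32018)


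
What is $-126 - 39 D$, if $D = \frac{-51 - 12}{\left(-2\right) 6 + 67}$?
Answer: $- \frac{4473}{55} \approx -81.327$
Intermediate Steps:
$D = - \frac{63}{55}$ ($D = - \frac{63}{-12 + 67} = - \frac{63}{55} \approx -1.1455$)
$-126 - 39 D = -126 - - \frac{2457}{55} = -126 + \frac{2457}{55} = - \frac{4473}{55}$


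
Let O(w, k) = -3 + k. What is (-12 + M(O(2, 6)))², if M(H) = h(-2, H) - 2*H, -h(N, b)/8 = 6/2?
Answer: 1764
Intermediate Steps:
h(N, b) = -24 (h(N, b) = -48/2 = -8*3 = -24)
M(H) = -24 - 2*H
(-12 + M(O(2, 6)))² = (-12 + (-24 - 2*(-3 + 6)))² = (-12 + (-24 - 2*3))² = (-12 + (-24 - 6))² = (-12 - 30)² = (-42)² = 1764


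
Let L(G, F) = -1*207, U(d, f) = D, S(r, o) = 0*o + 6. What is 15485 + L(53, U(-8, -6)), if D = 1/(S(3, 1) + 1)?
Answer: 15278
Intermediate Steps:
S(r, o) = 6 (S(r, o) = 0 + 6 = 6)
D = 1/7 (D = 1/(6 + 1) = 1/7 ≈ 0.14286)
U(d, f) = 1/7
L(G, F) = -207
15485 + L(53, U(-8, -6)) = 15485 - 207 = 15278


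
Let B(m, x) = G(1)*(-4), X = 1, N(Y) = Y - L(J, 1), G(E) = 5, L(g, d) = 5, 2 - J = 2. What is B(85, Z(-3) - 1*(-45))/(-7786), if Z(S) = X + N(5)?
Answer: 10/3893 ≈ 0.0025687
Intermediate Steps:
J = 0 (J = 2 - 1*2 = 2 - 2 = 0)
N(Y) = -5 + Y (N(Y) = Y - 1*5 = Y - 5 = -5 + Y)
Z(S) = 1 (Z(S) = 1 + (-5 + 5) = 1 + 0 = 1)
B(m, x) = -20 (B(m, x) = 5*(-4) = -20)
B(85, Z(-3) - 1*(-45))/(-7786) = -20/(-7786) = -20*(-1/7786) = 10/3893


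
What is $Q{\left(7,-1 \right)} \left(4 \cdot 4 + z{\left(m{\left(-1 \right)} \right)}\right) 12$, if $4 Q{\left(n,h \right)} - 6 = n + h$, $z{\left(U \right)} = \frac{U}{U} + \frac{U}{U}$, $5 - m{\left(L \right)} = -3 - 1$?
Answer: $648$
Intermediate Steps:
$m{\left(L \right)} = 9$ ($m{\left(L \right)} = 5 - \left(-3 - 1\right) = 5 - -4 = 5 + 4 = 9$)
$z{\left(U \right)} = 2$ ($z{\left(U \right)} = 1 + 1 = 2$)
$Q{\left(n,h \right)} = \frac{3}{2} + \frac{h}{4} + \frac{n}{4}$ ($Q{\left(n,h \right)} = \frac{3}{2} + \frac{n + h}{4} = \frac{3}{2} + \frac{h + n}{4} = \frac{3}{2} + \left(\frac{h}{4} + \frac{n}{4}\right) = \frac{3}{2} + \frac{h}{4} + \frac{n}{4}$)
$Q{\left(7,-1 \right)} \left(4 \cdot 4 + z{\left(m{\left(-1 \right)} \right)}\right) 12 = \left(\frac{3}{2} + \frac{1}{4} \left(-1\right) + \frac{1}{4} \cdot 7\right) \left(4 \cdot 4 + 2\right) 12 = \left(\frac{3}{2} - \frac{1}{4} + \frac{7}{4}\right) \left(16 + 2\right) 12 = 3 \cdot 18 \cdot 12 = 54 \cdot 12 = 648$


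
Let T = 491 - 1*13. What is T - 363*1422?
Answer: -515708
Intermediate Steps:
T = 478 (T = 491 - 13 = 478)
T - 363*1422 = 478 - 363*1422 = 478 - 516186 = -515708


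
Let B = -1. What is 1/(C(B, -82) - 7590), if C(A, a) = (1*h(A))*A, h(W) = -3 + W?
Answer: -1/7586 ≈ -0.00013182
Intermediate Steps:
C(A, a) = A*(-3 + A) (C(A, a) = (1*(-3 + A))*A = (-3 + A)*A = A*(-3 + A))
1/(C(B, -82) - 7590) = 1/(-(-3 - 1) - 7590) = 1/(-1*(-4) - 7590) = 1/(4 - 7590) = 1/(-7586) = -1/7586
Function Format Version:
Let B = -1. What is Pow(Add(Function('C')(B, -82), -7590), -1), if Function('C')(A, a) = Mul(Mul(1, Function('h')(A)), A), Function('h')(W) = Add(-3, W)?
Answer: Rational(-1, 7586) ≈ -0.00013182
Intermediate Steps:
Function('C')(A, a) = Mul(A, Add(-3, A)) (Function('C')(A, a) = Mul(Mul(1, Add(-3, A)), A) = Mul(Add(-3, A), A) = Mul(A, Add(-3, A)))
Pow(Add(Function('C')(B, -82), -7590), -1) = Pow(Add(Mul(-1, Add(-3, -1)), -7590), -1) = Pow(Add(Mul(-1, -4), -7590), -1) = Pow(Add(4, -7590), -1) = Pow(-7586, -1) = Rational(-1, 7586)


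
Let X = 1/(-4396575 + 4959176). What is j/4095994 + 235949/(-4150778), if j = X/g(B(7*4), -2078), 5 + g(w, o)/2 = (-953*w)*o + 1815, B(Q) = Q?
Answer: -30150089384061422465843383/530395669036087048593310184 ≈ -0.056845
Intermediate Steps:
g(w, o) = 3620 - 1906*o*w (g(w, o) = -10 + 2*((-953*w)*o + 1815) = -10 + 2*(-953*o*w + 1815) = -10 + 2*(1815 - 953*o*w) = -10 + (3630 - 1906*o*w) = 3620 - 1906*o*w)
X = 1/562601 ≈ 1.7775e-6
j = 1/62393758384724 (j = 1/(562601*(3620 - 1906*(-2078)*7*4)) = 1/(562601*(3620 - 1906*(-2078)*28)) = 1/(562601*(3620 + 110898704)) = (1/562601)/110902324 = (1/562601)*(1/110902324) = 1/62393758384724 ≈ 1.6027e-14)
j/4095994 + 235949/(-4150778) = (1/62393758384724)/4095994 + 235949/(-4150778) = (1/62393758384724)*(1/4095994) + 235949*(-1/4150778) = 1/255564459981279195656 - 235949/4150778 = -30150089384061422465843383/530395669036087048593310184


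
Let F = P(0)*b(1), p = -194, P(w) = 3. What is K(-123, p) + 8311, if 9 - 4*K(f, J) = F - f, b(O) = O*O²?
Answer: 33127/4 ≈ 8281.8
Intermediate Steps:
b(O) = O³
F = 3 (F = 3*1³ = 3*1 = 3)
K(f, J) = 3/2 + f/4 (K(f, J) = 9/4 - (3 - f)/4 = 9/4 + (-¾ + f/4) = 3/2 + f/4)
K(-123, p) + 8311 = (3/2 + (¼)*(-123)) + 8311 = (3/2 - 123/4) + 8311 = -117/4 + 8311 = 33127/4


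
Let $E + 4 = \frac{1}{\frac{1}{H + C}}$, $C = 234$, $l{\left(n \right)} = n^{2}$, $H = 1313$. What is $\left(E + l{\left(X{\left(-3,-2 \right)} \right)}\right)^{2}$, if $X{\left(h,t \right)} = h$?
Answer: $2408704$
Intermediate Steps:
$E = 1543$ ($E = -4 + \frac{1}{\frac{1}{1313 + 234}} = -4 + \frac{1}{\frac{1}{1547}} = -4 + 1547 = 1543$)
$\left(E + l{\left(X{\left(-3,-2 \right)} \right)}\right)^{2} = \left(1543 + \left(-3\right)^{2}\right)^{2} = \left(1543 + 9\right)^{2} = 1552^{2} = 2408704$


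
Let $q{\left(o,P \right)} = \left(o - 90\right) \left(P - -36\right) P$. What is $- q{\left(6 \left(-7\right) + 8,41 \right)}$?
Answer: $391468$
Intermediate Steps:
$q{\left(o,P \right)} = P \left(-90 + o\right) \left(36 + P\right)$ ($q{\left(o,P \right)} = \left(-90 + o\right) \left(P + 36\right) P = \left(-90 + o\right) \left(36 + P\right) P = P \left(-90 + o\right) \left(36 + P\right)$)
$- q{\left(6 \left(-7\right) + 8,41 \right)} = - 41 \left(-3240 - 3690 + 36 \left(6 \left(-7\right) + 8\right) + 41 \left(6 \left(-7\right) + 8\right)\right) = - 41 \left(-3240 - 3690 + 36 \left(-42 + 8\right) + 41 \left(-42 + 8\right)\right) = - 41 \left(-3240 - 3690 + 36 \left(-34\right) + 41 \left(-34\right)\right) = - 41 \left(-3240 - 3690 - 1224 - 1394\right) = - 41 \left(-9548\right) = \left(-1\right) \left(-391468\right) = 391468$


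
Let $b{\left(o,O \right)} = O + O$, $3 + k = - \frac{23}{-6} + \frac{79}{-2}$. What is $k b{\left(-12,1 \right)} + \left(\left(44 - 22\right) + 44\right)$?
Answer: $- \frac{34}{3} \approx -11.333$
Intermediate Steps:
$k = - \frac{116}{3}$ ($k = -3 + \left(- \frac{23}{-6} + \frac{79}{-2}\right) = -3 + \left(\left(-23\right) \left(- \frac{1}{6}\right) + 79 \left(- \frac{1}{2}\right)\right) = -3 + \left(\frac{23}{6} - \frac{79}{2}\right) = -3 - \frac{107}{3} = - \frac{116}{3} \approx -38.667$)
$b{\left(o,O \right)} = 2 O$
$k b{\left(-12,1 \right)} + \left(\left(44 - 22\right) + 44\right) = - \frac{116 \cdot 2 \cdot 1}{3} + \left(\left(44 - 22\right) + 44\right) = \left(- \frac{116}{3}\right) 2 + \left(22 + 44\right) = - \frac{232}{3} + 66 = - \frac{34}{3}$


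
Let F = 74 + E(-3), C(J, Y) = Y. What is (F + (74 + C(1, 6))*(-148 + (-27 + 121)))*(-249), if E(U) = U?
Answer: 1058001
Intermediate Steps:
F = 71 (F = 74 - 3 = 71)
(F + (74 + C(1, 6))*(-148 + (-27 + 121)))*(-249) = (71 + (74 + 6)*(-148 + (-27 + 121)))*(-249) = (71 + 80*(-148 + 94))*(-249) = (71 + 80*(-54))*(-249) = (71 - 4320)*(-249) = -4249*(-249) = 1058001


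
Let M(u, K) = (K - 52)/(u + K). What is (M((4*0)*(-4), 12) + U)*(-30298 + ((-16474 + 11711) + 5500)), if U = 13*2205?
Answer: -2541802585/3 ≈ -8.4727e+8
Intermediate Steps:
U = 28665
M(u, K) = (-52 + K)/(K + u)
(M((4*0)*(-4), 12) + U)*(-30298 + ((-16474 + 11711) + 5500)) = ((-52 + 12)/(12 + (4*0)*(-4)) + 28665)*(-30298 + ((-16474 + 11711) + 5500)) = (-40/(12 + 0*(-4)) + 28665)*(-30298 + (-4763 + 5500)) = (-40/(12 + 0) + 28665)*(-30298 + 737) = (-40/12 + 28665)*(-29561) = ((1/12)*(-40) + 28665)*(-29561) = (-10/3 + 28665)*(-29561) = (85985/3)*(-29561) = -2541802585/3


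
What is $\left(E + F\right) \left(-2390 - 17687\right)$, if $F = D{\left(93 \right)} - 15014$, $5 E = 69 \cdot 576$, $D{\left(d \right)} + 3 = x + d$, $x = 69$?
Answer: $\frac{693278887}{5} \approx 1.3866 \cdot 10^{8}$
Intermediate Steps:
$D{\left(d \right)} = 66 + d$ ($D{\left(d \right)} = -3 + \left(69 + d\right) = 66 + d$)
$E = \frac{39744}{5}$ ($E = \frac{69 \cdot 576}{5} = \frac{1}{5} \cdot 39744 = \frac{39744}{5} \approx 7948.8$)
$F = -14855$ ($F = \left(66 + 93\right) - 15014 = 159 - 15014 = -14855$)
$\left(E + F\right) \left(-2390 - 17687\right) = \left(\frac{39744}{5} - 14855\right) \left(-2390 - 17687\right) = \left(- \frac{34531}{5}\right) \left(-20077\right) = \frac{693278887}{5}$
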